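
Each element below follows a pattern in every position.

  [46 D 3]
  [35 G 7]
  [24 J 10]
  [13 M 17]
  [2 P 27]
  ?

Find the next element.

First entry: 46, 35, 24, 13, 2 → -9 (−11 each step).
Letter: letters move forward 3 places in the alphabet; D, G, J, M, P → S.
Third entry goes 3, 7, 10, 17, 27 → 44 (each term is the sum of the two before it).
Combining the parts gives [-9 S 44].

[-9 S 44]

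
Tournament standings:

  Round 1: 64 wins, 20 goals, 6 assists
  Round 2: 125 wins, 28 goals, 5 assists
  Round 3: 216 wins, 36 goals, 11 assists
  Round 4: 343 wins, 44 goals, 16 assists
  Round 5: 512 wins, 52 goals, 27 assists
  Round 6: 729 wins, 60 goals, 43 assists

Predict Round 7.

Wins: perfect cubes: 4³, 5³, 6³, …, so 64, 125, 216, 343, 512, 729 → 1000.
For the goals, +8 each step: 20, 28, 36, 44, 52, 60 → 68.
Assists: 6, 5, 11, 16, 27, 43 → 70 (each term is the sum of the two before it).
Combining the parts gives 1000 wins, 68 goals, 70 assists.

1000 wins, 68 goals, 70 assists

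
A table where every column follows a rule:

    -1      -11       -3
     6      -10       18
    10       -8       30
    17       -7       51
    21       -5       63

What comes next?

28  -4  84

First component: -1, 6, 10, 17, 21 → 28 (alternating steps +7, +4, +7, +4, …).
Second component — alternating steps +1, +2, +1, +2, …: -11, -10, -8, -7, -5 → -4.
Third component — always 3 × the first component: -3, 18, 30, 51, 63 → 84.
Putting it together: 28  -4  84.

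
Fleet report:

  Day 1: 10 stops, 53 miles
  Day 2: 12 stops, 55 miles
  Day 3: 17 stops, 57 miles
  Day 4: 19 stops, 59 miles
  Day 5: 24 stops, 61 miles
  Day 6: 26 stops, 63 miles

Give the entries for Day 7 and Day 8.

Stops — alternating steps +2, +5, +2, +5, …: 10, 12, 17, 19, 24, 26 → 31 → 33.
Miles goes 53, 55, 57, 59, 61, 63 → 65 → 67 (+2 each step).
So the next two lines are 31 stops, 65 miles and 33 stops, 67 miles.

31 stops, 65 miles; 33 stops, 67 miles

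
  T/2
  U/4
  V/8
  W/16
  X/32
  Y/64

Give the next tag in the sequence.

Z/128

Letter — letters move forward 1 place in the alphabet: T, U, V, W, X, Y → Z.
Second component — ×2 each step: 2, 4, 8, 16, 32, 64 → 128.
Putting it together: Z/128.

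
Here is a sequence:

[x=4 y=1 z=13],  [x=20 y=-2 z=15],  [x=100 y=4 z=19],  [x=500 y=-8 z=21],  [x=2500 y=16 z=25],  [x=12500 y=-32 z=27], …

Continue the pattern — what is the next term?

X goes 4, 20, 100, 500, 2500, 12500 → 62500 (×5 each step).
For the y, ×(-2) each step: 1, -2, 4, -8, 16, -32 → 64.
For the z, alternating steps +2, +4, +2, +4, …: 13, 15, 19, 21, 25, 27 → 31.
So the next term is [x=62500 y=64 z=31].

[x=62500 y=64 z=31]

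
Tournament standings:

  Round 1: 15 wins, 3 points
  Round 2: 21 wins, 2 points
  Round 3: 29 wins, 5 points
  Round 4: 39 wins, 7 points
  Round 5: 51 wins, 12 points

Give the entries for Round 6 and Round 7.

65 wins, 19 points; 81 wins, 31 points

Wins: differences are 6, 8, 10, … (increasing by 2 each time); 15, 21, 29, 39, 51 → 65 → 81.
Points: each term is the sum of the two before it; 3, 2, 5, 7, 12 → 19 → 31.
Putting the parts together: 65 wins, 19 points and then 81 wins, 31 points.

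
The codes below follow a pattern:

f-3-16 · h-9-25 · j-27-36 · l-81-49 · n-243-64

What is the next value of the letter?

p

Letter: letters move forward 2 places in the alphabet; f, h, j, l, n → p.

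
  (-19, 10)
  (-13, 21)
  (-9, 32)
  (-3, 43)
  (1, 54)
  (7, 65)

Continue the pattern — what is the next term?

First part: -19, -13, -9, -3, 1, 7 → 11 (alternating steps +6, +4, +6, +4, …).
Second part: +11 each step; 10, 21, 32, 43, 54, 65 → 76.
Putting it together: (11, 76).

(11, 76)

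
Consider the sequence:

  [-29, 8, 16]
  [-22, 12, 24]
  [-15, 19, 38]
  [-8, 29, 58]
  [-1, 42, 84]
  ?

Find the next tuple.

[6, 58, 116]

For the first value, +7 each step: -29, -22, -15, -8, -1 → 6.
For the second value, differences are 4, 7, 10, … (increasing by 3 each time): 8, 12, 19, 29, 42 → 58.
Third value: always 2 × the second value, so 16, 24, 38, 58, 84 → 116.
Putting it together: [6, 58, 116].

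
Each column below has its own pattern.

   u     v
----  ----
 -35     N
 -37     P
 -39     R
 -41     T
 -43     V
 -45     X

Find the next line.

Column u: −2 each step; -35, -37, -39, -41, -43, -45 → -47.
For the column v, letters move forward 2 places in the alphabet: N, P, R, T, V, X → Z.
Putting it together: -47  Z.

-47  Z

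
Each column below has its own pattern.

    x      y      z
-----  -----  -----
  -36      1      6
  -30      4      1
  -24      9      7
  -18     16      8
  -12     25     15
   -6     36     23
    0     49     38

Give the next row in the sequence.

Column x goes -36, -30, -24, -18, -12, -6, 0 → 6 (+6 each step).
Column y goes 1, 4, 9, 16, 25, 36, 49 → 64 (perfect squares: 1², 2², 3², …).
Column z: each term is the sum of the two before it; 6, 1, 7, 8, 15, 23, 38 → 61.
So the next row is 6  64  61.

6  64  61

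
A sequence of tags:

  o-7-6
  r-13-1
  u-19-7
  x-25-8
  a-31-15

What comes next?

Letter — letters move forward 3 places in the alphabet, wrapping Z→A: o, r, u, x, a → d.
Second component: +6 each step; 7, 13, 19, 25, 31 → 37.
Third component goes 6, 1, 7, 8, 15 → 23 (each term is the sum of the two before it).
Combining the parts gives d-37-23.

d-37-23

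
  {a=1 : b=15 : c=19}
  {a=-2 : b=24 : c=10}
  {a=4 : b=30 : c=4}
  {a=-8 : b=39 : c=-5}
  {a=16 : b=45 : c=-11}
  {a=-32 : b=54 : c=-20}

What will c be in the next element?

For the b, alternating steps +9, +6, +9, +6, …: 15, 24, 30, 39, 45, 54 → 60.
C: 19, 10, 4, -5, -11, -20 → -26 (together with the b always sums to 34).

-26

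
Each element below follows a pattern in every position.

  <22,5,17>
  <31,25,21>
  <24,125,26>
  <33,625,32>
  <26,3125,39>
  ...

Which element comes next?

<35,15625,47>

For the first entry, alternating steps +9, −7, +9, −7, …: 22, 31, 24, 33, 26 → 35.
Second entry: 5, 25, 125, 625, 3125 → 15625 (×5 each step).
Third entry: differences are 4, 5, 6, … (increasing by 1 each time), so 17, 21, 26, 32, 39 → 47.
So the next element is <35,15625,47>.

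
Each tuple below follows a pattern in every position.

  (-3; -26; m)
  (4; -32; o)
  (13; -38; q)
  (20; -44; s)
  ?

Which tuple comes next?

(29; -50; u)

First coordinate goes -3, 4, 13, 20 → 29 (alternating steps +7, +9, +7, +9, …).
Second coordinate goes -26, -32, -38, -44 → -50 (−6 each step).
For the letter, letters move forward 2 places in the alphabet: m, o, q, s → u.
Putting it together: (29; -50; u).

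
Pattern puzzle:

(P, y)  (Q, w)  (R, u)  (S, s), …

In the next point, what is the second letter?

q

Second letter: letters move back 2 places in the alphabet, so y, w, u, s → q.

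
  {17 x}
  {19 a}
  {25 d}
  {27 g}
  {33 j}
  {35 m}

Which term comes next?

For the first value, alternating steps +2, +6, +2, +6, …: 17, 19, 25, 27, 33, 35 → 41.
Letter — letters move forward 3 places in the alphabet, wrapping Z→A: x, a, d, g, j, m → p.
So the next term is {41 p}.

{41 p}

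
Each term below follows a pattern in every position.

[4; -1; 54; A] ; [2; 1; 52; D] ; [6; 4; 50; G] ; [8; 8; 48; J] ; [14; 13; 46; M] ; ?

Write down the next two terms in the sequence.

For the first part, each term is the sum of the two before it: 4, 2, 6, 8, 14 → 22 → 36.
Second part: -1, 1, 4, 8, 13 → 19 → 26 (differences are 2, 3, 4, … (increasing by 1 each time)).
Third part: 54, 52, 50, 48, 46 → 44 → 42 (−2 each step).
Letter — letters move forward 3 places in the alphabet: A, D, G, J, M → P → S.
So the next two terms are [22; 19; 44; P] and [36; 26; 42; S].

[22; 19; 44; P], [36; 26; 42; S]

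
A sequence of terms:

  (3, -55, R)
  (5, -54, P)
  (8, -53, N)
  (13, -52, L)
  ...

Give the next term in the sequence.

(21, -51, J)

First coordinate goes 3, 5, 8, 13 → 21 (each term is the sum of the two before it).
Second coordinate: -55, -54, -53, -52 → -51 (+1 each step).
Letter: letters move back 2 places in the alphabet, so R, P, N, L → J.
So the next term is (21, -51, J).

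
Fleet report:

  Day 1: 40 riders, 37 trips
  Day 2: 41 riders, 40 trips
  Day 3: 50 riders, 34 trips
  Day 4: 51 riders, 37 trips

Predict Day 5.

Riders: alternating steps +1, +9, +1, +9, …, so 40, 41, 50, 51 → 60.
Trips: 37, 40, 34, 37 → 31 (alternating steps +3, −6, +3, −6, …).
Combining the parts gives 60 riders, 31 trips.

60 riders, 31 trips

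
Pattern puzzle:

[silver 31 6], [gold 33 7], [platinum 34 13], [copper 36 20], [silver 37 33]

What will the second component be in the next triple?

For the metal, repeats silver → gold → platinum → copper: silver, gold, platinum, copper, silver → gold.
Second component: alternating steps +2, +1, +2, +1, …, so 31, 33, 34, 36, 37 → 39.
Third component goes 6, 7, 13, 20, 33 → 53 (each term is the sum of the two before it).

39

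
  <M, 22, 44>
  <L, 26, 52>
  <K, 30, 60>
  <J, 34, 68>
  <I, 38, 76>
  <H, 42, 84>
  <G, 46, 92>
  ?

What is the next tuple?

<F, 50, 100>

Letter goes M, L, K, J, I, H, G → F (letters move back 1 place in the alphabet).
Second slot: +4 each step, so 22, 26, 30, 34, 38, 42, 46 → 50.
For the third slot, always 2 × the second slot: 44, 52, 60, 68, 76, 84, 92 → 100.
Combining the parts gives <F, 50, 100>.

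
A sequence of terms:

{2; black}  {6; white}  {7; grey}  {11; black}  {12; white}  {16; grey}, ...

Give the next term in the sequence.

For the first coordinate, alternating steps +4, +1, +4, +1, …: 2, 6, 7, 11, 12, 16 → 17.
For the shade, repeats black → white → grey: black, white, grey, black, white, grey → black.
Combining the parts gives {17; black}.

{17; black}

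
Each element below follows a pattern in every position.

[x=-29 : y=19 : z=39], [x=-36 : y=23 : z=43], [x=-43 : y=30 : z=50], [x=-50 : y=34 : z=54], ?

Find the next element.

[x=-57 : y=41 : z=61]

X: -29, -36, -43, -50 → -57 (−7 each step).
Y: 19, 23, 30, 34 → 41 (alternating steps +4, +7, +4, +7, …).
Z goes 39, 43, 50, 54 → 61 (alternating steps +4, +7, +4, +7, …).
Combining the parts gives [x=-57 : y=41 : z=61].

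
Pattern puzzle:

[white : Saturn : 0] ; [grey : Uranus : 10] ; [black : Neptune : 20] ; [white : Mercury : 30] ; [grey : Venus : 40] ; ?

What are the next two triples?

[black : Earth : 50], [white : Mars : 60]

Shade: repeats white → grey → black, so white, grey, black, white, grey → black → white.
Planet — runs through the planets Mercury→Neptune: Saturn, Uranus, Neptune, Mercury, Venus → Earth → Mars.
Third slot: 0, 10, 20, 30, 40 → 50 → 60 (+10 each step).
So the next two triples are [black : Earth : 50] and [white : Mars : 60].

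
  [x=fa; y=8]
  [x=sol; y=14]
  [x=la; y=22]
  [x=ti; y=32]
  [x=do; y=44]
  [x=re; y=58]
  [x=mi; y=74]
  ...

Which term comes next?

[x=fa; y=92]

X goes fa, sol, la, ti, do, re, mi → fa (runs through the solfège scale do→ti).
Y: differences are 6, 8, 10, … (increasing by 2 each time), so 8, 14, 22, 32, 44, 58, 74 → 92.
So the next term is [x=fa; y=92].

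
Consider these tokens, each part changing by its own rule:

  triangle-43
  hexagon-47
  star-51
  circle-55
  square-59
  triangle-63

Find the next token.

hexagon-67

Shape — repeats triangle → hexagon → star → circle → square: triangle, hexagon, star, circle, square, triangle → hexagon.
Second component goes 43, 47, 51, 55, 59, 63 → 67 (+4 each step).
Combining the parts gives hexagon-67.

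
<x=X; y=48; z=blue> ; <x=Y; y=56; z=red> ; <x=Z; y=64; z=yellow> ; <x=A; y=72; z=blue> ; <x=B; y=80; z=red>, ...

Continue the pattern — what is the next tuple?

<x=C; y=88; z=yellow>

X: letters move forward 1 place in the alphabet, wrapping Z→A, so X, Y, Z, A, B → C.
Y: 48, 56, 64, 72, 80 → 88 (+8 each step).
Z goes blue, red, yellow, blue, red → yellow (repeats blue → red → yellow).
So the next tuple is <x=C; y=88; z=yellow>.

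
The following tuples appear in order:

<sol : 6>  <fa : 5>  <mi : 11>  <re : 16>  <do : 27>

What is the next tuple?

<ti : 43>

Note: runs backward through the solfège scale do→ti; sol, fa, mi, re, do → ti.
Second entry: each term is the sum of the two before it, so 6, 5, 11, 16, 27 → 43.
Putting it together: <ti : 43>.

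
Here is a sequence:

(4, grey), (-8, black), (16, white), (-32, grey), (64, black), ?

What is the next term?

For the first entry, ×(-2) each step: 4, -8, 16, -32, 64 → -128.
For the shade, repeats grey → black → white: grey, black, white, grey, black → white.
So the next term is (-128, white).

(-128, white)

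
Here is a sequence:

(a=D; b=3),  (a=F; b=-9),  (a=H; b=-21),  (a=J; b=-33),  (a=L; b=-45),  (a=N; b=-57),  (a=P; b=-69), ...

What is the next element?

(a=R; b=-81)

A: D, F, H, J, L, N, P → R (letters move forward 2 places in the alphabet).
B: 3, -9, -21, -33, -45, -57, -69 → -81 (−12 each step).
So the next element is (a=R; b=-81).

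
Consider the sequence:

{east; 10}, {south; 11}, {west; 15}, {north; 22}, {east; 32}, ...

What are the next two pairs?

{south; 45}, {west; 61}

Direction — repeats east → south → west → north: east, south, west, north, east → south → west.
Second coordinate: differences are 1, 4, 7, … (increasing by 3 each time), so 10, 11, 15, 22, 32 → 45 → 61.
Putting the parts together: {south; 45} and then {west; 61}.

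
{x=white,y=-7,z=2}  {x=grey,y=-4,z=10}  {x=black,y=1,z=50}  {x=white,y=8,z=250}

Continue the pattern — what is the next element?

X: white, grey, black, white → grey (repeats white → grey → black).
Y: differences are 3, 5, 7, … (increasing by 2 each time); -7, -4, 1, 8 → 17.
Z — ×5 each step: 2, 10, 50, 250 → 1250.
Combining the parts gives {x=grey,y=17,z=1250}.

{x=grey,y=17,z=1250}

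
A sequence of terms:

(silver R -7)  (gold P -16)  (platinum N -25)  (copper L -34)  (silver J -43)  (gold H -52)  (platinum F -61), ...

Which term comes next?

Metal: silver, gold, platinum, copper, silver, gold, platinum → copper (repeats silver → gold → platinum → copper).
Letter: letters move back 2 places in the alphabet; R, P, N, L, J, H, F → D.
Third coordinate: −9 each step, so -7, -16, -25, -34, -43, -52, -61 → -70.
So the next term is (copper D -70).

(copper D -70)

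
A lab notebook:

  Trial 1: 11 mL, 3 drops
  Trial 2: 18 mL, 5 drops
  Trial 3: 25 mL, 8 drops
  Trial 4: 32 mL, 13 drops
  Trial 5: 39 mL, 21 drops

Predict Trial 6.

46 mL, 34 drops

ML: 11, 18, 25, 32, 39 → 46 (+7 each step).
Drops: each term is the sum of the two before it; 3, 5, 8, 13, 21 → 34.
So the next row is 46 mL, 34 drops.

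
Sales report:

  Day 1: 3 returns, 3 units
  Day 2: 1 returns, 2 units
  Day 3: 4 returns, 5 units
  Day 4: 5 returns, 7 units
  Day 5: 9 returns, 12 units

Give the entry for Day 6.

14 returns, 19 units

Returns — each term is the sum of the two before it: 3, 1, 4, 5, 9 → 14.
Units: each term is the sum of the two before it, so 3, 2, 5, 7, 12 → 19.
Combining the parts gives 14 returns, 19 units.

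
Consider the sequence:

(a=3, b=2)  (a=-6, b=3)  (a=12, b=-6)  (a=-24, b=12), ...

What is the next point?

(a=48, b=-24)

A — ×(-2) each step: 3, -6, 12, -24 → 48.
B — always the previous value of the a: 2, 3, -6, 12 → -24.
Combining the parts gives (a=48, b=-24).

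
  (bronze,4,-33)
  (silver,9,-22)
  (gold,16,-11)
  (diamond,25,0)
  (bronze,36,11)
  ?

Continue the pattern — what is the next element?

(silver,49,22)

Rank: bronze, silver, gold, diamond, bronze → silver (repeats bronze → silver → gold → diamond).
Second component: perfect squares: 2², 3², 4², …, so 4, 9, 16, 25, 36 → 49.
Third component: +11 each step, so -33, -22, -11, 0, 11 → 22.
Combining the parts gives (silver,49,22).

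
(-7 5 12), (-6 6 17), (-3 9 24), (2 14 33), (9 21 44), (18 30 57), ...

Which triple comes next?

First component: differences are 1, 3, 5, … (increasing by 2 each time), so -7, -6, -3, 2, 9, 18 → 29.
Second component — differences are 1, 3, 5, … (increasing by 2 each time): 5, 6, 9, 14, 21, 30 → 41.
For the third component, differences are 5, 7, 9, … (increasing by 2 each time): 12, 17, 24, 33, 44, 57 → 72.
Putting it together: (29 41 72).

(29 41 72)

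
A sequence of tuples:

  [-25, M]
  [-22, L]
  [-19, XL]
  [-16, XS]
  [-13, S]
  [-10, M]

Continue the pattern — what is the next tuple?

For the first entry, +3 each step: -25, -22, -19, -16, -13, -10 → -7.
For the size, repeats M → L → XL → XS → S: M, L, XL, XS, S, M → L.
So the next tuple is [-7, L].

[-7, L]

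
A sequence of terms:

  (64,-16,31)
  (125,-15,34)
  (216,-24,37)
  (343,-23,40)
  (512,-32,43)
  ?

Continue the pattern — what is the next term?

(729,-31,46)

For the first slot, perfect cubes: 4³, 5³, 6³, …: 64, 125, 216, 343, 512 → 729.
Second slot: alternating steps +1, −9, +1, −9, …, so -16, -15, -24, -23, -32 → -31.
Third slot: 31, 34, 37, 40, 43 → 46 (+3 each step).
Combining the parts gives (729,-31,46).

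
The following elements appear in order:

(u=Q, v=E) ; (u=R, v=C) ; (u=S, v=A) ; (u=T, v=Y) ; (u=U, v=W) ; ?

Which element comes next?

U: Q, R, S, T, U → V (letters move forward 1 place in the alphabet).
For the v, letters move back 2 places in the alphabet, wrapping A→Z: E, C, A, Y, W → U.
Putting it together: (u=V, v=U).

(u=V, v=U)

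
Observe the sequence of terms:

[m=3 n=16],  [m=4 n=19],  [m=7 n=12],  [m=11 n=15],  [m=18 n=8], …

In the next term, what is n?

M — each term is the sum of the two before it: 3, 4, 7, 11, 18 → 29.
N: alternating steps +3, −7, +3, −7, …, so 16, 19, 12, 15, 8 → 11.

11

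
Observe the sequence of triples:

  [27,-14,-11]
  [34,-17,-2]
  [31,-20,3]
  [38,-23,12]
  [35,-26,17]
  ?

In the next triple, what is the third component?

26

Third component — alternating steps +9, +5, +9, +5, …: -11, -2, 3, 12, 17 → 26.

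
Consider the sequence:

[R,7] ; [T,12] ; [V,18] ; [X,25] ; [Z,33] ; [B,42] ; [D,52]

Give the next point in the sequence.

Letter: R, T, V, X, Z, B, D → F (letters move forward 2 places in the alphabet, wrapping Z→A).
Second value: differences are 5, 6, 7, … (increasing by 1 each time), so 7, 12, 18, 25, 33, 42, 52 → 63.
Putting it together: [F,63].

[F,63]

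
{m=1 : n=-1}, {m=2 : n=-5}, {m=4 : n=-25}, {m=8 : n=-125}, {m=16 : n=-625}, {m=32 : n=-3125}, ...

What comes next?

M — ×2 each step: 1, 2, 4, 8, 16, 32 → 64.
N: -1, -5, -25, -125, -625, -3125 → -15625 (×5 each step).
Combining the parts gives {m=64 : n=-15625}.

{m=64 : n=-15625}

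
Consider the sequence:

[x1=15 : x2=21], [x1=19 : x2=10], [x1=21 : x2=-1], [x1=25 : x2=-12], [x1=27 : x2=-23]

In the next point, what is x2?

-34

For the x2, −11 each step: 21, 10, -1, -12, -23 → -34.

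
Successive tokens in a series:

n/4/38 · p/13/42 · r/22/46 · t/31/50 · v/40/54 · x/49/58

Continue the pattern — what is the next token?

Letter — letters move forward 2 places in the alphabet: n, p, r, t, v, x → z.
Second component: +9 each step; 4, 13, 22, 31, 40, 49 → 58.
Third component: 38, 42, 46, 50, 54, 58 → 62 (+4 each step).
So the next token is z/58/62.

z/58/62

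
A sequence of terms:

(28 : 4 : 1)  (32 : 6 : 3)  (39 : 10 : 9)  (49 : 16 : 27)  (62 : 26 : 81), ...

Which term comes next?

(78 : 42 : 243)

First value — differences are 4, 7, 10, … (increasing by 3 each time): 28, 32, 39, 49, 62 → 78.
Second value goes 4, 6, 10, 16, 26 → 42 (each term is the sum of the two before it).
Third value: ×3 each step, so 1, 3, 9, 27, 81 → 243.
Combining the parts gives (78 : 42 : 243).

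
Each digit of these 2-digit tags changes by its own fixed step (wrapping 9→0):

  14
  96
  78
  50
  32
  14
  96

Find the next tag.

78

First digit: −2 each step, mod 10; 1, 9, 7, 5, 3, 1, 9 → 7.
Second digit: +2 each step, mod 10, so 4, 6, 8, 0, 2, 4, 6 → 8.
Combining the parts gives 78.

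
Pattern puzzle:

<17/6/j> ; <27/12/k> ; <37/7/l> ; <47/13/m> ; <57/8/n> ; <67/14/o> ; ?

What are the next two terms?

<77/9/p>, <87/15/q>

First value: +10 each step, so 17, 27, 37, 47, 57, 67 → 77 → 87.
Second value: alternating steps +6, −5, +6, −5, …; 6, 12, 7, 13, 8, 14 → 9 → 15.
Letter: letters move forward 1 place in the alphabet, so j, k, l, m, n, o → p → q.
Putting the parts together: <77/9/p> and then <87/15/q>.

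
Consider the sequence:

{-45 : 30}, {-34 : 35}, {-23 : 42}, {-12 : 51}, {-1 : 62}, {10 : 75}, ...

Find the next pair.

{21 : 90}

First slot: +11 each step; -45, -34, -23, -12, -1, 10 → 21.
Second slot: differences are 5, 7, 9, … (increasing by 2 each time); 30, 35, 42, 51, 62, 75 → 90.
So the next pair is {21 : 90}.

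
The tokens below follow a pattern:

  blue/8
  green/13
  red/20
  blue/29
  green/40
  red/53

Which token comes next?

Colour: repeats blue → green → red, so blue, green, red, blue, green, red → blue.
Second component: differences are 5, 7, 9, … (increasing by 2 each time), so 8, 13, 20, 29, 40, 53 → 68.
Putting it together: blue/68.

blue/68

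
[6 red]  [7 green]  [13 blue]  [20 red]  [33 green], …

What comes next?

[53 blue]

First value goes 6, 7, 13, 20, 33 → 53 (each term is the sum of the two before it).
Colour: red, green, blue, red, green → blue (repeats red → green → blue).
Putting it together: [53 blue].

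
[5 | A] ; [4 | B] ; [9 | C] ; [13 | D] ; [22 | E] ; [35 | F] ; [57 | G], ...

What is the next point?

[92 | H]

First component — each term is the sum of the two before it: 5, 4, 9, 13, 22, 35, 57 → 92.
Letter — letters move forward 1 place in the alphabet: A, B, C, D, E, F, G → H.
So the next point is [92 | H].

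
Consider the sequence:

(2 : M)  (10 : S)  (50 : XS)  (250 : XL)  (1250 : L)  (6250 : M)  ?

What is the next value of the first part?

31250

First part: ×5 each step, so 2, 10, 50, 250, 1250, 6250 → 31250.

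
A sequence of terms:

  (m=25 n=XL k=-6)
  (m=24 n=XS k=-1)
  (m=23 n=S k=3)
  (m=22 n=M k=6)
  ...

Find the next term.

(m=21 n=L k=8)

M — −1 each step: 25, 24, 23, 22 → 21.
N: runs through clothing sizes XS→XL; XL, XS, S, M → L.
K goes -6, -1, 3, 6 → 8 (differences are 5, 4, 3, … (decreasing by 1 each time)).
Putting it together: (m=21 n=L k=8).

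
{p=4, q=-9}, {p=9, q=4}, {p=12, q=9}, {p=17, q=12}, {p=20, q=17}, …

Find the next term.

{p=25, q=20}

P: alternating steps +5, +3, +5, +3, …; 4, 9, 12, 17, 20 → 25.
Q: always the previous value of the p; -9, 4, 9, 12, 17 → 20.
So the next term is {p=25, q=20}.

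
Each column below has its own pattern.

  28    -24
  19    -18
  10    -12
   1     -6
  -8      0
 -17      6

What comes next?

-26  12

First component: −9 each step, so 28, 19, 10, 1, -8, -17 → -26.
For the second component, +6 each step: -24, -18, -12, -6, 0, 6 → 12.
So the next line is -26  12.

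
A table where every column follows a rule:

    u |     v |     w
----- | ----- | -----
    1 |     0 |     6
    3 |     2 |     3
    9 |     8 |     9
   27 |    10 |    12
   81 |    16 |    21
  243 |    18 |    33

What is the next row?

729  24  54

Column u: 1, 3, 9, 27, 81, 243 → 729 (×3 each step).
For the column v, alternating steps +2, +6, +2, +6, …: 0, 2, 8, 10, 16, 18 → 24.
For the column w, each term is the sum of the two before it: 6, 3, 9, 12, 21, 33 → 54.
Combining the parts gives 729  24  54.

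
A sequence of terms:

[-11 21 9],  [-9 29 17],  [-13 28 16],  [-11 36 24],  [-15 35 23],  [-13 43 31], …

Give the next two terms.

First part: -11, -9, -13, -11, -15, -13 → -17 → -15 (alternating steps +2, −4, +2, −4, …).
Second part goes 21, 29, 28, 36, 35, 43 → 42 → 50 (alternating steps +8, −1, +8, −1, …).
Third part: 9, 17, 16, 24, 23, 31 → 30 → 38 (always 12 less than the second part).
Putting the parts together: [-17 42 30] and then [-15 50 38].

[-17 42 30], [-15 50 38]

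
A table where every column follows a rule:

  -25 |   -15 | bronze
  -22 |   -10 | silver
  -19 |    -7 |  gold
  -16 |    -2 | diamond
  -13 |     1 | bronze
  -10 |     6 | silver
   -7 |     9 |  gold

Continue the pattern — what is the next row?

First component: +3 each step; -25, -22, -19, -16, -13, -10, -7 → -4.
Second component: alternating steps +5, +3, +5, +3, …, so -15, -10, -7, -2, 1, 6, 9 → 14.
Rank: bronze, silver, gold, diamond, bronze, silver, gold → diamond (repeats bronze → silver → gold → diamond).
So the next row is -4  14  diamond.

-4  14  diamond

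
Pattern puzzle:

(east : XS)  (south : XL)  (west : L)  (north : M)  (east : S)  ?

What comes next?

Direction: repeats east → south → west → north, so east, south, west, north, east → south.
Size — runs backward through clothing sizes XS→XL: XS, XL, L, M, S → XS.
Putting it together: (south : XS).

(south : XS)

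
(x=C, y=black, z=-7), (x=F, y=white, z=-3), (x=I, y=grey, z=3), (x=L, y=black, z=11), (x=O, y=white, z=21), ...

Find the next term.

(x=R, y=grey, z=33)

X: letters move forward 3 places in the alphabet; C, F, I, L, O → R.
Y: repeats black → white → grey; black, white, grey, black, white → grey.
Z: -7, -3, 3, 11, 21 → 33 (differences are 4, 6, 8, … (increasing by 2 each time)).
Putting it together: (x=R, y=grey, z=33).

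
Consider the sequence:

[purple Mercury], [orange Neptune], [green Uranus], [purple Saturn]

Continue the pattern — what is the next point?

[orange Jupiter]

Colour: purple, orange, green, purple → orange (repeats purple → orange → green).
Planet — runs backward through the planets Mercury→Neptune: Mercury, Neptune, Uranus, Saturn → Jupiter.
So the next point is [orange Jupiter].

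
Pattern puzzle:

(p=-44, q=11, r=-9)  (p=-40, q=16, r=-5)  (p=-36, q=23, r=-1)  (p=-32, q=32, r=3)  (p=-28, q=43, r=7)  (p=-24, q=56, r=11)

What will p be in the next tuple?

P: +4 each step; -44, -40, -36, -32, -28, -24 → -20.
Q: differences are 5, 7, 9, … (increasing by 2 each time); 11, 16, 23, 32, 43, 56 → 71.
R: +4 each step, so -9, -5, -1, 3, 7, 11 → 15.

-20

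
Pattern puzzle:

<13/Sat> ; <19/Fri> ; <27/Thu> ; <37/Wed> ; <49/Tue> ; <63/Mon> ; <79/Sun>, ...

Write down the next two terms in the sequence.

First part: differences are 6, 8, 10, … (increasing by 2 each time), so 13, 19, 27, 37, 49, 63, 79 → 97 → 117.
Day: runs backward through the weekdays Mon→Sun; Sat, Fri, Thu, Wed, Tue, Mon, Sun → Sat → Fri.
So the next two terms are <97/Sat> and <117/Fri>.

<97/Sat>, <117/Fri>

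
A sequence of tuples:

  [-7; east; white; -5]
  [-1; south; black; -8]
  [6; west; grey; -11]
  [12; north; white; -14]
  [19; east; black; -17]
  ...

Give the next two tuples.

[25; south; grey; -20], [32; west; white; -23]

First component: alternating steps +6, +7, +6, +7, …; -7, -1, 6, 12, 19 → 25 → 32.
Direction: repeats east → south → west → north; east, south, west, north, east → south → west.
For the shade, repeats white → black → grey: white, black, grey, white, black → grey → white.
Fourth component — −3 each step: -5, -8, -11, -14, -17 → -20 → -23.
So the next two tuples are [25; south; grey; -20] and [32; west; white; -23].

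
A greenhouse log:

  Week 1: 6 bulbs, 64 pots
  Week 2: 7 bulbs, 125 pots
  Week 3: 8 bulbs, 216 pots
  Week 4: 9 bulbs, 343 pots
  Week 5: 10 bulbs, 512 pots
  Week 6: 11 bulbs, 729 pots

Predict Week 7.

Bulbs: +1 each step, so 6, 7, 8, 9, 10, 11 → 12.
Pots: perfect cubes: 4³, 5³, 6³, …, so 64, 125, 216, 343, 512, 729 → 1000.
So the next line is 12 bulbs, 1000 pots.

12 bulbs, 1000 pots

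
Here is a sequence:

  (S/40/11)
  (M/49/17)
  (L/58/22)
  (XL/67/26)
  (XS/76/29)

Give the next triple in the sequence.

(S/85/31)

Size: S, M, L, XL, XS → S (runs through clothing sizes XS→XL).
Second slot — +9 each step: 40, 49, 58, 67, 76 → 85.
Third slot: differences are 6, 5, 4, … (decreasing by 1 each time), so 11, 17, 22, 26, 29 → 31.
So the next triple is (S/85/31).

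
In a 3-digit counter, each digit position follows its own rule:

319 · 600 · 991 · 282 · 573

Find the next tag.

864

First digit — +3 each step, mod 10: 3, 6, 9, 2, 5 → 8.
Second digit: −1 each step, mod 10; 1, 0, 9, 8, 7 → 6.
Third digit goes 9, 0, 1, 2, 3 → 4 (+1 each step, mod 10).
So the next tag is 864.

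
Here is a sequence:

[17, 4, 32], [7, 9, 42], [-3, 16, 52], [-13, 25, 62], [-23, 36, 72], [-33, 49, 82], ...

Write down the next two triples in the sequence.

[-43, 64, 92], [-53, 81, 102]

First entry: 17, 7, -3, -13, -23, -33 → -43 → -53 (−10 each step).
Second entry: 4, 9, 16, 25, 36, 49 → 64 → 81 (perfect squares: 2², 3², 4², …).
For the third entry, together with the first entry always sums to 49: 32, 42, 52, 62, 72, 82 → 92 → 102.
Putting the parts together: [-43, 64, 92] and then [-53, 81, 102].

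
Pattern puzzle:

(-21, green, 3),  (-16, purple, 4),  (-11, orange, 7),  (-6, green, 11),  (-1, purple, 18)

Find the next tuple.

First coordinate goes -21, -16, -11, -6, -1 → 4 (+5 each step).
Colour — repeats green → purple → orange: green, purple, orange, green, purple → orange.
For the third coordinate, each term is the sum of the two before it: 3, 4, 7, 11, 18 → 29.
Combining the parts gives (4, orange, 29).

(4, orange, 29)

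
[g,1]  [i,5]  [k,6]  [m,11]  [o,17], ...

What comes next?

[q,28]

For the letter, letters move forward 2 places in the alphabet: g, i, k, m, o → q.
Second component goes 1, 5, 6, 11, 17 → 28 (each term is the sum of the two before it).
Combining the parts gives [q,28].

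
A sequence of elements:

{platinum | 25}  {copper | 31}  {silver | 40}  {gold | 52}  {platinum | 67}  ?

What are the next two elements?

{copper | 85}, {silver | 106}

For the metal, repeats platinum → copper → silver → gold: platinum, copper, silver, gold, platinum → copper → silver.
For the second value, differences are 6, 9, 12, … (increasing by 3 each time): 25, 31, 40, 52, 67 → 85 → 106.
So the next two elements are {copper | 85} and {silver | 106}.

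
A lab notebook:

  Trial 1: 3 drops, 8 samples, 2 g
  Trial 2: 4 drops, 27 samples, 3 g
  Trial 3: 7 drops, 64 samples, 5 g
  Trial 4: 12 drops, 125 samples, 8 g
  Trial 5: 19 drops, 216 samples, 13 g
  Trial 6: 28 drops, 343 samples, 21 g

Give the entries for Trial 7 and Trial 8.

39 drops, 512 samples, 34 g; 52 drops, 729 samples, 55 g

For the drops, differences are 1, 3, 5, … (increasing by 2 each time): 3, 4, 7, 12, 19, 28 → 39 → 52.
Samples — perfect cubes: 2³, 3³, 4³, …: 8, 27, 64, 125, 216, 343 → 512 → 729.
G goes 2, 3, 5, 8, 13, 21 → 34 → 55 (each term is the sum of the two before it).
So the next two records are 39 drops, 512 samples, 34 g and 52 drops, 729 samples, 55 g.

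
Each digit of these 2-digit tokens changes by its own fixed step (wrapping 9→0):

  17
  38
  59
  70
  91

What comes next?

12

For the first digit, +2 each step, mod 10: 1, 3, 5, 7, 9 → 1.
For the second digit, +1 each step, mod 10: 7, 8, 9, 0, 1 → 2.
Putting it together: 12.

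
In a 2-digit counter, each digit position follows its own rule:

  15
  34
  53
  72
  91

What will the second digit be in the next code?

Second digit: −1 each step, mod 10; 5, 4, 3, 2, 1 → 0.

0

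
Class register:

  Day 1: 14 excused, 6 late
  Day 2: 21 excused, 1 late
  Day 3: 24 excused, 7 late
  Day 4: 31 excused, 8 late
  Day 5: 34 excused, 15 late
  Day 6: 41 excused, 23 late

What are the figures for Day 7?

44 excused, 38 late

For the excused, alternating steps +7, +3, +7, +3, …: 14, 21, 24, 31, 34, 41 → 44.
For the late, each term is the sum of the two before it: 6, 1, 7, 8, 15, 23 → 38.
Combining the parts gives 44 excused, 38 late.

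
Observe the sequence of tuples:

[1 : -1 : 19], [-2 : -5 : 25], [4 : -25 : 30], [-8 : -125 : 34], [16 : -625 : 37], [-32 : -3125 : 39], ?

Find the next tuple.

First part: ×(-2) each step, so 1, -2, 4, -8, 16, -32 → 64.
Second part: ×5 each step; -1, -5, -25, -125, -625, -3125 → -15625.
Third part — differences are 6, 5, 4, … (decreasing by 1 each time): 19, 25, 30, 34, 37, 39 → 40.
So the next tuple is [64 : -15625 : 40].

[64 : -15625 : 40]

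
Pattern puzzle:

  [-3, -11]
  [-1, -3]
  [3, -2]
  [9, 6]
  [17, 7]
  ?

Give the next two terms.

[27, 15], [39, 16]

First part: -3, -1, 3, 9, 17 → 27 → 39 (differences are 2, 4, 6, … (increasing by 2 each time)).
Second part goes -11, -3, -2, 6, 7 → 15 → 16 (alternating steps +8, +1, +8, +1, …).
So the next two terms are [27, 15] and [39, 16].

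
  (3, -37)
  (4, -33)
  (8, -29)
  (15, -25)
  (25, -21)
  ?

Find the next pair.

(38, -17)

First coordinate — differences are 1, 4, 7, … (increasing by 3 each time): 3, 4, 8, 15, 25 → 38.
Second coordinate goes -37, -33, -29, -25, -21 → -17 (+4 each step).
Combining the parts gives (38, -17).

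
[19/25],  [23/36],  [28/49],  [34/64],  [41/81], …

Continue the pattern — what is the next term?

First part — differences are 4, 5, 6, … (increasing by 1 each time): 19, 23, 28, 34, 41 → 49.
Second part: perfect squares: 5², 6², 7², …, so 25, 36, 49, 64, 81 → 100.
Combining the parts gives [49/100].

[49/100]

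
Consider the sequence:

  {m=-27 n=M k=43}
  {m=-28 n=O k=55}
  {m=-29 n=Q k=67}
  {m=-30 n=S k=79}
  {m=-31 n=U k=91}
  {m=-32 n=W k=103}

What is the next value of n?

Y

N: M, O, Q, S, U, W → Y (letters move forward 2 places in the alphabet).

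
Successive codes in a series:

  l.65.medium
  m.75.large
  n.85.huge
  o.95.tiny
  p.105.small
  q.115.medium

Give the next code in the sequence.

r.125.large

Letter: l, m, n, o, p, q → r (letters move forward 1 place in the alphabet).
Second component goes 65, 75, 85, 95, 105, 115 → 125 (+10 each step).
Size — repeats medium → large → huge → tiny → small: medium, large, huge, tiny, small, medium → large.
Putting it together: r.125.large.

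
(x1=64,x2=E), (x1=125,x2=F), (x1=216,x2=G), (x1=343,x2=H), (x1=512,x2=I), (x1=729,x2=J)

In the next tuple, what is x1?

For the x1, perfect cubes: 4³, 5³, 6³, …: 64, 125, 216, 343, 512, 729 → 1000.

1000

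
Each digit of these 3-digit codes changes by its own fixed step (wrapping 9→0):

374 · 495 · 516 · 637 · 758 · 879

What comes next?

990

First digit: 3, 4, 5, 6, 7, 8 → 9 (+1 each step, mod 10).
Second digit goes 7, 9, 1, 3, 5, 7 → 9 (+2 each step, mod 10).
Third digit — +1 each step, mod 10: 4, 5, 6, 7, 8, 9 → 0.
Combining the parts gives 990.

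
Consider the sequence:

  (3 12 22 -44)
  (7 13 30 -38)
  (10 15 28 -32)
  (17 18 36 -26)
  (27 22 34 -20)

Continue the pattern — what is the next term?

(44 27 42 -14)

For the first slot, each term is the sum of the two before it: 3, 7, 10, 17, 27 → 44.
Second slot: differences are 1, 2, 3, … (increasing by 1 each time), so 12, 13, 15, 18, 22 → 27.
Third slot goes 22, 30, 28, 36, 34 → 42 (alternating steps +8, −2, +8, −2, …).
Fourth slot — +6 each step: -44, -38, -32, -26, -20 → -14.
Combining the parts gives (44 27 42 -14).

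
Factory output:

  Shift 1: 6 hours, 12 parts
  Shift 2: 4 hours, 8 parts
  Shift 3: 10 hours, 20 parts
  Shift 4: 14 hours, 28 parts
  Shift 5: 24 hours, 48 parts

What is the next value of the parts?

76

Hours: 6, 4, 10, 14, 24 → 38 (each term is the sum of the two before it).
Parts: always 2 × the hours; 12, 8, 20, 28, 48 → 76.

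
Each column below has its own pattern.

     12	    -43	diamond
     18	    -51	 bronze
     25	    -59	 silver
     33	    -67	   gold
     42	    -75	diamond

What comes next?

52  -83  bronze

First component — differences are 6, 7, 8, … (increasing by 1 each time): 12, 18, 25, 33, 42 → 52.
Second component: -43, -51, -59, -67, -75 → -83 (−8 each step).
Rank: diamond, bronze, silver, gold, diamond → bronze (repeats diamond → bronze → silver → gold).
Combining the parts gives 52  -83  bronze.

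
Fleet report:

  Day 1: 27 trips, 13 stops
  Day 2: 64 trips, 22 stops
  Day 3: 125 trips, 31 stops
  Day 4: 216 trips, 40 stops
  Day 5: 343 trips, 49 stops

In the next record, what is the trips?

512

Trips — perfect cubes: 3³, 4³, 5³, …: 27, 64, 125, 216, 343 → 512.
Stops: +9 each step, so 13, 22, 31, 40, 49 → 58.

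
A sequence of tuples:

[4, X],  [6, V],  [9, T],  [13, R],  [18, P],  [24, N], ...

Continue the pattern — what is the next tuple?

[31, L]

For the first coordinate, differences are 2, 3, 4, … (increasing by 1 each time): 4, 6, 9, 13, 18, 24 → 31.
Letter: X, V, T, R, P, N → L (letters move back 2 places in the alphabet).
Putting it together: [31, L].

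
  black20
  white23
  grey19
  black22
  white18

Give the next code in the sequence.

Shade — repeats black → white → grey: black, white, grey, black, white → grey.
For the second component, alternating steps +3, −4, +3, −4, …: 20, 23, 19, 22, 18 → 21.
So the next code is grey21.

grey21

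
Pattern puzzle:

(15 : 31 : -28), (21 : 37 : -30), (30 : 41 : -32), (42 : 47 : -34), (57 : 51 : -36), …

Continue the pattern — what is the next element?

For the first coordinate, differences are 6, 9, 12, … (increasing by 3 each time): 15, 21, 30, 42, 57 → 75.
Second coordinate: alternating steps +6, +4, +6, +4, …; 31, 37, 41, 47, 51 → 57.
Third coordinate goes -28, -30, -32, -34, -36 → -38 (−2 each step).
Putting it together: (75 : 57 : -38).

(75 : 57 : -38)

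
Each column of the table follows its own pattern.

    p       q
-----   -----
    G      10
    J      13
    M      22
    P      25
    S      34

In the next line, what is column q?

Column q goes 10, 13, 22, 25, 34 → 37 (alternating steps +3, +9, +3, +9, …).

37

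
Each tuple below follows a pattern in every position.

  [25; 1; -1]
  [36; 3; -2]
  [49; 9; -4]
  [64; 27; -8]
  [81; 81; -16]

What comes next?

First part: 25, 36, 49, 64, 81 → 100 (perfect squares: 5², 6², 7², …).
Second part: 1, 3, 9, 27, 81 → 243 (×3 each step).
Third part — ×2 each step: -1, -2, -4, -8, -16 → -32.
Putting it together: [100; 243; -32].

[100; 243; -32]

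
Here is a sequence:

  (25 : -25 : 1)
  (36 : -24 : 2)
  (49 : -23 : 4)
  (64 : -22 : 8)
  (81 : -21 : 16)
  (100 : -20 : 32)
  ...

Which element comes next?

(121 : -19 : 64)

First slot: 25, 36, 49, 64, 81, 100 → 121 (perfect squares: 5², 6², 7², …).
Second slot goes -25, -24, -23, -22, -21, -20 → -19 (+1 each step).
Third slot goes 1, 2, 4, 8, 16, 32 → 64 (×2 each step).
So the next element is (121 : -19 : 64).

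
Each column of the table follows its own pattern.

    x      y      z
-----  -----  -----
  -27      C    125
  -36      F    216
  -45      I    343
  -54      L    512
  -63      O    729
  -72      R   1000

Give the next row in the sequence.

-81  U  1331

Column x: -27, -36, -45, -54, -63, -72 → -81 (−9 each step).
Column y: letters move forward 3 places in the alphabet, so C, F, I, L, O, R → U.
For the column z, perfect cubes: 5³, 6³, 7³, …: 125, 216, 343, 512, 729, 1000 → 1331.
Putting it together: -81  U  1331.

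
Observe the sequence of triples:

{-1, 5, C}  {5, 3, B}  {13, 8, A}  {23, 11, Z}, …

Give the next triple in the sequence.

{35, 19, Y}

For the first component, differences are 6, 8, 10, … (increasing by 2 each time): -1, 5, 13, 23 → 35.
Second component: 5, 3, 8, 11 → 19 (each term is the sum of the two before it).
Letter goes C, B, A, Z → Y (letters move back 1 place in the alphabet, wrapping A→Z).
Combining the parts gives {35, 19, Y}.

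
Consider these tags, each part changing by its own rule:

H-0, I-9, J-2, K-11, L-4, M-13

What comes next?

N-6

For the letter, letters move forward 1 place in the alphabet: H, I, J, K, L, M → N.
Second component: alternating steps +9, −7, +9, −7, …, so 0, 9, 2, 11, 4, 13 → 6.
Combining the parts gives N-6.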